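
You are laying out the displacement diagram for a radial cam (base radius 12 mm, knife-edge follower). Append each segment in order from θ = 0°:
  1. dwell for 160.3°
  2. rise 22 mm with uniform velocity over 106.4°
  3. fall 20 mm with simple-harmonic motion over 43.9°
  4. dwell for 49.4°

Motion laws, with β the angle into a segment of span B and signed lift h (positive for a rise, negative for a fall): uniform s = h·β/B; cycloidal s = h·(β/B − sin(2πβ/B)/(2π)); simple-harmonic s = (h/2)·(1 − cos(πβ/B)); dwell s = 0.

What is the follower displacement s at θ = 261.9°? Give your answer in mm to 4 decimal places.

seg 1 [0°–160.3°] dwell: s stays 0.0000
seg 2 [160.3°–266.7°] uniform, h=22: θ=261.9° here. β=101.6, B=106.4. 22·101.6/106.4 = 21.0075 → s = 21.0075

21.0075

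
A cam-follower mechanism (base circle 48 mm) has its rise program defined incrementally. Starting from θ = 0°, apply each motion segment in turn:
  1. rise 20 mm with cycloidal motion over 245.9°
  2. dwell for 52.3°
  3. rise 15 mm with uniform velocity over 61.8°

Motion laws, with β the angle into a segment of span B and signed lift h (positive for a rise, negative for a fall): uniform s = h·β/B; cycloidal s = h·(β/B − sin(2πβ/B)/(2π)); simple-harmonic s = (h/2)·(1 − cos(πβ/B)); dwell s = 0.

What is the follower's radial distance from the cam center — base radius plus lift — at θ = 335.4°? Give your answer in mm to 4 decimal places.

seg 1 [0°–245.9°] cycloidal, h=20: full span → s += 20 → s = 20.0000
seg 2 [245.9°–298.2°] dwell: s stays 20.0000
seg 3 [298.2°–360°] uniform, h=15: θ=335.4° here. β=37.2, B=61.8. 15·37.2/61.8 = 9.0291 → s = 29.0291
radial distance = base radius + s = 48 + 29.0291 = 77.0291

77.0291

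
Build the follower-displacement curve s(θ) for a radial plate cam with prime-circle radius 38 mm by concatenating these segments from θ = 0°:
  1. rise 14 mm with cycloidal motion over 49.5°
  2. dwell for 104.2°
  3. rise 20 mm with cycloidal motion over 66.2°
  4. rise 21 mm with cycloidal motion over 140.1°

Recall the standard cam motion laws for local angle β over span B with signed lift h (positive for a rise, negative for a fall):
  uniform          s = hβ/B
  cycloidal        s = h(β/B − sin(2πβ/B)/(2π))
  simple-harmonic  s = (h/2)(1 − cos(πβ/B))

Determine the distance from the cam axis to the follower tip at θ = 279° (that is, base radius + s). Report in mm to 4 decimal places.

seg 1 [0°–49.5°] cycloidal, h=14: full span → s += 14 → s = 14.0000
seg 2 [49.5°–153.7°] dwell: s stays 14.0000
seg 3 [153.7°–219.9°] cycloidal, h=20: full span → s += 20 → s = 34.0000
seg 4 [219.9°–360°] cycloidal, h=21: θ=279° here. β=59.1, B=140.1. 21·(0.4218 − sin(2π·0.4218)/(2π)) = 7.2825 → s = 41.2825
radial distance = base radius + s = 38 + 41.2825 = 79.2825

79.2825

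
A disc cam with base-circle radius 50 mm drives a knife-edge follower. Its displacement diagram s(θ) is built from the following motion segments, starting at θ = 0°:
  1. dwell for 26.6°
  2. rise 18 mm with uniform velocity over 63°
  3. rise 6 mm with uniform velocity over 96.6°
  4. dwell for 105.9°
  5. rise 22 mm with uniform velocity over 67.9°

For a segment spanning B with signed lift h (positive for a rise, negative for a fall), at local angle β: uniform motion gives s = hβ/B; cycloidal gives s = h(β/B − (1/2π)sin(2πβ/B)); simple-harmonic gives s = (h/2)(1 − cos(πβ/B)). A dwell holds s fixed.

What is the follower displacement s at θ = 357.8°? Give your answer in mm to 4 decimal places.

seg 1 [0°–26.6°] dwell: s stays 0.0000
seg 2 [26.6°–89.6°] uniform, h=18: full span → s += 18 → s = 18.0000
seg 3 [89.6°–186.2°] uniform, h=6: full span → s += 6 → s = 24.0000
seg 4 [186.2°–292.1°] dwell: s stays 24.0000
seg 5 [292.1°–360°] uniform, h=22: θ=357.8° here. β=65.7, B=67.9. 22·65.7/67.9 = 21.2872 → s = 45.2872

45.2872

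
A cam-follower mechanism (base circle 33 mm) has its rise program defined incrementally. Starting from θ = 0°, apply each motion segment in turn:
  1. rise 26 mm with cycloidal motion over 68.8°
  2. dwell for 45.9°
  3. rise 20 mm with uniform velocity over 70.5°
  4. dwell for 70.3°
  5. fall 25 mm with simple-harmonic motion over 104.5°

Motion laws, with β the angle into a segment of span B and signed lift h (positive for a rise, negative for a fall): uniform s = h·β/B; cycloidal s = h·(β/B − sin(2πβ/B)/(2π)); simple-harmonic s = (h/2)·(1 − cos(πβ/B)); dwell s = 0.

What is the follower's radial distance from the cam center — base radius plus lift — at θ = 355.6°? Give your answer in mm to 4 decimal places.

seg 1 [0°–68.8°] cycloidal, h=26: full span → s += 26 → s = 26.0000
seg 2 [68.8°–114.7°] dwell: s stays 26.0000
seg 3 [114.7°–185.2°] uniform, h=20: full span → s += 20 → s = 46.0000
seg 4 [185.2°–255.5°] dwell: s stays 46.0000
seg 5 [255.5°–360°] simple-harmonic, h=-25: θ=355.6° here. β=100.1, B=104.5. -25/2·(1 − cos(π·0.9579)) = -24.8908 → s = 21.1092
radial distance = base radius + s = 33 + 21.1092 = 54.1092

54.1092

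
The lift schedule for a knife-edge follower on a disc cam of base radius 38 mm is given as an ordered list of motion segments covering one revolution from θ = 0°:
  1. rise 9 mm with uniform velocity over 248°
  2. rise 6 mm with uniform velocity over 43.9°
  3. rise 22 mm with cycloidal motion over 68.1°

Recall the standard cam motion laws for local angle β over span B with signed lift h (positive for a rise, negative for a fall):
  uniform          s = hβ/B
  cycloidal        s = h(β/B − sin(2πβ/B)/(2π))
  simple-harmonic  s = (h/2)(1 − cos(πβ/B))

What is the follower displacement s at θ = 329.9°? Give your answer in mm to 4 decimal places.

seg 1 [0°–248°] uniform, h=9: full span → s += 9 → s = 9.0000
seg 2 [248°–291.9°] uniform, h=6: full span → s += 6 → s = 15.0000
seg 3 [291.9°–360°] cycloidal, h=22: θ=329.9° here. β=38, B=68.1. 22·(0.5580 − sin(2π·0.5580)/(2π)) = 13.5241 → s = 28.5241

28.5241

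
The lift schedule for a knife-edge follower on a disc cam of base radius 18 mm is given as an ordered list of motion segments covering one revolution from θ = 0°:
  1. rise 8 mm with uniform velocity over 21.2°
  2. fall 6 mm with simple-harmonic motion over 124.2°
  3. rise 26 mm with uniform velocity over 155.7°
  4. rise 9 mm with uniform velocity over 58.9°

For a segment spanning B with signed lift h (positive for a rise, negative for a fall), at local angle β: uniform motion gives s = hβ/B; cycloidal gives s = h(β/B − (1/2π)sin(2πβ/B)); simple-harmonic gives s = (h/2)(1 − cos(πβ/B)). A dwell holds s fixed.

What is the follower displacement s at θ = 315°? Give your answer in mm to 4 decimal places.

seg 1 [0°–21.2°] uniform, h=8: full span → s += 8 → s = 8.0000
seg 2 [21.2°–145.4°] simple-harmonic, h=-6: full span → s += -6 → s = 2.0000
seg 3 [145.4°–301.1°] uniform, h=26: full span → s += 26 → s = 28.0000
seg 4 [301.1°–360°] uniform, h=9: θ=315° here. β=13.9, B=58.9. 9·13.9/58.9 = 2.1239 → s = 30.1239

30.1239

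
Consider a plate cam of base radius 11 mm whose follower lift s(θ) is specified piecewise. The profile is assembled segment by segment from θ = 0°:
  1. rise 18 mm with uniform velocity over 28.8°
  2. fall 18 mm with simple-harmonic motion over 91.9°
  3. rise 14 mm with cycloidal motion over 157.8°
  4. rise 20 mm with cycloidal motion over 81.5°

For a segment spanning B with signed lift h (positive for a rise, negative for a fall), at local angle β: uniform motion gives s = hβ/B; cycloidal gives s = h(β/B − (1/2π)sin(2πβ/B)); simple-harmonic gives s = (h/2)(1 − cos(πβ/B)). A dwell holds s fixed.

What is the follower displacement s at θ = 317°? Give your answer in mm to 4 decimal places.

seg 1 [0°–28.8°] uniform, h=18: full span → s += 18 → s = 18.0000
seg 2 [28.8°–120.7°] simple-harmonic, h=-18: full span → s += -18 → s = 0.0000
seg 3 [120.7°–278.5°] cycloidal, h=14: full span → s += 14 → s = 14.0000
seg 4 [278.5°–360°] cycloidal, h=20: θ=317° here. β=38.5, B=81.5. 20·(0.4724 − sin(2π·0.4724)/(2π)) = 8.8985 → s = 22.8985

22.8985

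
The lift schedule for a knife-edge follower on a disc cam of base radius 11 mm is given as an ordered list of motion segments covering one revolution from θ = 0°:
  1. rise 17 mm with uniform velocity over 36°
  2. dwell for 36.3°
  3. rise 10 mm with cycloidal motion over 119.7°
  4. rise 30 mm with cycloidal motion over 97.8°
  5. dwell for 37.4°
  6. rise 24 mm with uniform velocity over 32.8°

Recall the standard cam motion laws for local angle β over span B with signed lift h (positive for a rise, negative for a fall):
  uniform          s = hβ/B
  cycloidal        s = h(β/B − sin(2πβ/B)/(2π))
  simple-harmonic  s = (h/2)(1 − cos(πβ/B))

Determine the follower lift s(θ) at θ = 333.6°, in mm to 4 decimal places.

seg 1 [0°–36°] uniform, h=17: full span → s += 17 → s = 17.0000
seg 2 [36°–72.3°] dwell: s stays 17.0000
seg 3 [72.3°–192°] cycloidal, h=10: full span → s += 10 → s = 27.0000
seg 4 [192°–289.8°] cycloidal, h=30: full span → s += 30 → s = 57.0000
seg 5 [289.8°–327.2°] dwell: s stays 57.0000
seg 6 [327.2°–360°] uniform, h=24: θ=333.6° here. β=6.4, B=32.8. 24·6.4/32.8 = 4.6829 → s = 61.6829

61.6829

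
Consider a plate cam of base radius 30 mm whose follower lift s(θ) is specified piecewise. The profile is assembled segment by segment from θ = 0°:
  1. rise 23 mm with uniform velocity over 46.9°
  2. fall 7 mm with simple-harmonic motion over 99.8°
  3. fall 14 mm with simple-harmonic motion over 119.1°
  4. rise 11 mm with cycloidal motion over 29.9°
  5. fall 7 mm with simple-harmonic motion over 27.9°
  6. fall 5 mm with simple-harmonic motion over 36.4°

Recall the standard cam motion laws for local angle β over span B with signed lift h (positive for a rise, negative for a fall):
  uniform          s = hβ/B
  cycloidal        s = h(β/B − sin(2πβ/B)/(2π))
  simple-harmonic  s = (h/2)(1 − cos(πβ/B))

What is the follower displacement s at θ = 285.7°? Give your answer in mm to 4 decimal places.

seg 1 [0°–46.9°] uniform, h=23: full span → s += 23 → s = 23.0000
seg 2 [46.9°–146.7°] simple-harmonic, h=-7: full span → s += -7 → s = 16.0000
seg 3 [146.7°–265.8°] simple-harmonic, h=-14: full span → s += -14 → s = 2.0000
seg 4 [265.8°–295.7°] cycloidal, h=11: θ=285.7° here. β=19.9, B=29.9. 11·(0.6656 − sin(2π·0.6656)/(2π)) = 8.8311 → s = 10.8311

10.8311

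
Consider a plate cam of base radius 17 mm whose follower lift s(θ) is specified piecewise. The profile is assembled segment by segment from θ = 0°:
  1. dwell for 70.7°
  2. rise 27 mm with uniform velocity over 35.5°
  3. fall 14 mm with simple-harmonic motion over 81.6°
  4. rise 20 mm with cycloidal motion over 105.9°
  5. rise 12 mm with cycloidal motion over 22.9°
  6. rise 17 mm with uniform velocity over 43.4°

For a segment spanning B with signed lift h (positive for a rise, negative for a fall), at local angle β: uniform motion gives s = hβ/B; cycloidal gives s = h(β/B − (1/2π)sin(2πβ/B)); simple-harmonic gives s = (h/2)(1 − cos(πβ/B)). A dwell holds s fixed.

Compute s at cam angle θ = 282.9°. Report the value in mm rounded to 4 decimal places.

seg 1 [0°–70.7°] dwell: s stays 0.0000
seg 2 [70.7°–106.2°] uniform, h=27: full span → s += 27 → s = 27.0000
seg 3 [106.2°–187.8°] simple-harmonic, h=-14: full span → s += -14 → s = 13.0000
seg 4 [187.8°–293.7°] cycloidal, h=20: θ=282.9° here. β=95.1, B=105.9. 20·(0.8980 − sin(2π·0.8980)/(2π)) = 19.8633 → s = 32.8633

32.8633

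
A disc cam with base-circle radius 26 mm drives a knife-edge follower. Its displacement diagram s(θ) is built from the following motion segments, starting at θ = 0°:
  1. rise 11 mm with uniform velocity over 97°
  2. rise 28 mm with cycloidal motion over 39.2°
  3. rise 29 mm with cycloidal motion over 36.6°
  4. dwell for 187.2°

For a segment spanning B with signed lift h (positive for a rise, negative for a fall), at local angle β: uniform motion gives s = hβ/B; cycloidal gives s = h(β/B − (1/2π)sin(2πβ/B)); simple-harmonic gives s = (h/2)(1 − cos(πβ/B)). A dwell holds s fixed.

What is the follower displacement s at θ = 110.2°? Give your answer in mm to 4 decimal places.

seg 1 [0°–97°] uniform, h=11: full span → s += 11 → s = 11.0000
seg 2 [97°–136.2°] cycloidal, h=28: θ=110.2° here. β=13.2, B=39.2. 28·(0.3367 − sin(2π·0.3367)/(2π)) = 5.6178 → s = 16.6178

16.6178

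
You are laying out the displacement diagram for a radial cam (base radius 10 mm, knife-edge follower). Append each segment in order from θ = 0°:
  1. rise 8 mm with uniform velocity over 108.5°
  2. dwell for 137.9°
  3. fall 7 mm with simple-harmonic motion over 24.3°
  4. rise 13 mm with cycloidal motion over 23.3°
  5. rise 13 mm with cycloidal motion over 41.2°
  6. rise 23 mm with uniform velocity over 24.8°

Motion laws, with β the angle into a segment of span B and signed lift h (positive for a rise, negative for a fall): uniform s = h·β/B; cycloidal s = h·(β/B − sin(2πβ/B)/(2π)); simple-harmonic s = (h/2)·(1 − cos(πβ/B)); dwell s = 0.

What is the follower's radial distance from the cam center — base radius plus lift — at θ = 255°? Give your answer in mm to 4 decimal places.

seg 1 [0°–108.5°] uniform, h=8: full span → s += 8 → s = 8.0000
seg 2 [108.5°–246.4°] dwell: s stays 8.0000
seg 3 [246.4°–270.7°] simple-harmonic, h=-7: θ=255° here. β=8.6, B=24.3. -7/2·(1 − cos(π·0.3539)) = -1.9495 → s = 6.0505
radial distance = base radius + s = 10 + 6.0505 = 16.0505

16.0505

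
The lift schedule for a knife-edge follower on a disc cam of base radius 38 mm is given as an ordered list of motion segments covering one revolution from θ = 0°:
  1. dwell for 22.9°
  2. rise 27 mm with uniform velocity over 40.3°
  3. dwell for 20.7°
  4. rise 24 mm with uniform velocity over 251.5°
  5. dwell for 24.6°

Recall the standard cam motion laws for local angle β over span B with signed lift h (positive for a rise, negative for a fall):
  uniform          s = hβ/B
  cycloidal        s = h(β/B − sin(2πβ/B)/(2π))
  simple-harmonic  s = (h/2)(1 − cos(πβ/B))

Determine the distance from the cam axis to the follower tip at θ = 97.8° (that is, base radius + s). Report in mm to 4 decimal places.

seg 1 [0°–22.9°] dwell: s stays 0.0000
seg 2 [22.9°–63.2°] uniform, h=27: full span → s += 27 → s = 27.0000
seg 3 [63.2°–83.9°] dwell: s stays 27.0000
seg 4 [83.9°–335.4°] uniform, h=24: θ=97.8° here. β=13.9, B=251.5. 24·13.9/251.5 = 1.3264 → s = 28.3264
radial distance = base radius + s = 38 + 28.3264 = 66.3264

66.3264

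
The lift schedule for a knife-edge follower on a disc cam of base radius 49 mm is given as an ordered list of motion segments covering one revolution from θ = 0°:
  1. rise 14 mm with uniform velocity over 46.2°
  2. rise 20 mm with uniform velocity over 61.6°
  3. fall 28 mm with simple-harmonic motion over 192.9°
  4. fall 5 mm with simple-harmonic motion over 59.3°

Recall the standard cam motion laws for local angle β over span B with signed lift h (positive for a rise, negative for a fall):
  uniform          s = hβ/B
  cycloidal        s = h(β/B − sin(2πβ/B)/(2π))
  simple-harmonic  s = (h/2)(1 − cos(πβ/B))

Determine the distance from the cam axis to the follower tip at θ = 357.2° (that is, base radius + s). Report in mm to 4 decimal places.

seg 1 [0°–46.2°] uniform, h=14: full span → s += 14 → s = 14.0000
seg 2 [46.2°–107.8°] uniform, h=20: full span → s += 20 → s = 34.0000
seg 3 [107.8°–300.7°] simple-harmonic, h=-28: full span → s += -28 → s = 6.0000
seg 4 [300.7°–360°] simple-harmonic, h=-5: θ=357.2° here. β=56.5, B=59.3. -5/2·(1 − cos(π·0.9528)) = -4.9725 → s = 1.0275
radial distance = base radius + s = 49 + 1.0275 = 50.0275

50.0275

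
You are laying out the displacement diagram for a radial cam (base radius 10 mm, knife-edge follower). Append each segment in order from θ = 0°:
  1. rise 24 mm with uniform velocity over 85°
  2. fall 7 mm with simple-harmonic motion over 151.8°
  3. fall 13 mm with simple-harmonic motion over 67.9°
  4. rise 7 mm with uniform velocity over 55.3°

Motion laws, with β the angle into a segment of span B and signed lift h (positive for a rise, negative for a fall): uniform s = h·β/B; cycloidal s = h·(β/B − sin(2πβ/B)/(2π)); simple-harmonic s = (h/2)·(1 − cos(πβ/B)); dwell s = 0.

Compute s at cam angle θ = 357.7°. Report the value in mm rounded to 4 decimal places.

seg 1 [0°–85°] uniform, h=24: full span → s += 24 → s = 24.0000
seg 2 [85°–236.8°] simple-harmonic, h=-7: full span → s += -7 → s = 17.0000
seg 3 [236.8°–304.7°] simple-harmonic, h=-13: full span → s += -13 → s = 4.0000
seg 4 [304.7°–360°] uniform, h=7: θ=357.7° here. β=53, B=55.3. 7·53/55.3 = 6.7089 → s = 10.7089

10.7089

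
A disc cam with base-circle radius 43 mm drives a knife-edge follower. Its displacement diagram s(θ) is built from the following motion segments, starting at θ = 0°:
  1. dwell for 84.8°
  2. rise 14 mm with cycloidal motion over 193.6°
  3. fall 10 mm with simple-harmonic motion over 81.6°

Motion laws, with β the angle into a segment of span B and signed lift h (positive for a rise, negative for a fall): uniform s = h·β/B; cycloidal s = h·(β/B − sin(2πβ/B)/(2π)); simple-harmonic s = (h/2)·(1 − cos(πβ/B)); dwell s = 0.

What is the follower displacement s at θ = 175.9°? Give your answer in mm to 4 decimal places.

seg 1 [0°–84.8°] dwell: s stays 0.0000
seg 2 [84.8°–278.4°] cycloidal, h=14: θ=175.9° here. β=91.1, B=193.6. 14·(0.4706 − sin(2π·0.4706)/(2π)) = 6.1780 → s = 6.1780

6.1780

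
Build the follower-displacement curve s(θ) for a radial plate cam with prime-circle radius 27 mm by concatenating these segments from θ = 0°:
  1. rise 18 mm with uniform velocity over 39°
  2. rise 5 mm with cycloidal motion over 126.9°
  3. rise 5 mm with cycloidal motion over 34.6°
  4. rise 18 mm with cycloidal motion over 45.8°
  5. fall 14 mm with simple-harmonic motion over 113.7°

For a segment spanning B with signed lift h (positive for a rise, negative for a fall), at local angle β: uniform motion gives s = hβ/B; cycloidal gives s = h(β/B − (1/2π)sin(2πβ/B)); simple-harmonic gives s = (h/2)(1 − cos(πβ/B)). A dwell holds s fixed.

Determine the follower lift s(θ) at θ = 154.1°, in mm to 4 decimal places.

seg 1 [0°–39°] uniform, h=18: full span → s += 18 → s = 18.0000
seg 2 [39°–165.9°] cycloidal, h=5: θ=154.1° here. β=115.1, B=126.9. 5·(0.9070 − sin(2π·0.9070)/(2π)) = 4.9740 → s = 22.9740

22.9740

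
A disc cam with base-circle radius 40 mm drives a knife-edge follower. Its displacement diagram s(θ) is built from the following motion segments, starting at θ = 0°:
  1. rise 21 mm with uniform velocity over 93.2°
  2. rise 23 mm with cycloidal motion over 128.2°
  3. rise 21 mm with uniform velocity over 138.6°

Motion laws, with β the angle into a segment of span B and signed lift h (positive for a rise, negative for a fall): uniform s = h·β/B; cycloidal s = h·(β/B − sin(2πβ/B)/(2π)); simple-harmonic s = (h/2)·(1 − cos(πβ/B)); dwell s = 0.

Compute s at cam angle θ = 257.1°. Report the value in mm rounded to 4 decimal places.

seg 1 [0°–93.2°] uniform, h=21: full span → s += 21 → s = 21.0000
seg 2 [93.2°–221.4°] cycloidal, h=23: full span → s += 23 → s = 44.0000
seg 3 [221.4°–360°] uniform, h=21: θ=257.1° here. β=35.7, B=138.6. 21·35.7/138.6 = 5.4091 → s = 49.4091

49.4091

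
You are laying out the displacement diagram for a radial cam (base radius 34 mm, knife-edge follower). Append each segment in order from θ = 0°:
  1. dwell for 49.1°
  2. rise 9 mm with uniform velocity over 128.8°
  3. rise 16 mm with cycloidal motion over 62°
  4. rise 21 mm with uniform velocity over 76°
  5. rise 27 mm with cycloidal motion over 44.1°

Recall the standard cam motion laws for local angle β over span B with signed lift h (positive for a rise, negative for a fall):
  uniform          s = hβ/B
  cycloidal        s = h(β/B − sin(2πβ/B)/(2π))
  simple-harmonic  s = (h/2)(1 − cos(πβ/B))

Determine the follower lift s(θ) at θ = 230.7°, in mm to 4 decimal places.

seg 1 [0°–49.1°] dwell: s stays 0.0000
seg 2 [49.1°–177.9°] uniform, h=9: full span → s += 9 → s = 9.0000
seg 3 [177.9°–239.9°] cycloidal, h=16: θ=230.7° here. β=52.8, B=62. 16·(0.8516 − sin(2π·0.8516)/(2π)) = 15.6707 → s = 24.6707

24.6707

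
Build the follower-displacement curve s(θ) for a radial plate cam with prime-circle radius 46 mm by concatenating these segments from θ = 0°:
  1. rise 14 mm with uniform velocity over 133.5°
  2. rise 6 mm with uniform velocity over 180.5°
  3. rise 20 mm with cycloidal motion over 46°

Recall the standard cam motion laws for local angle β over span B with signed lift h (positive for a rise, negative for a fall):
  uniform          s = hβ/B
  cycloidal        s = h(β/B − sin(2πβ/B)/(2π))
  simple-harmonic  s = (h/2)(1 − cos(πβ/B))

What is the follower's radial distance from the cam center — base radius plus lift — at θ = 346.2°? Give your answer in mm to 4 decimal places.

seg 1 [0°–133.5°] uniform, h=14: full span → s += 14 → s = 14.0000
seg 2 [133.5°–314°] uniform, h=6: full span → s += 6 → s = 20.0000
seg 3 [314°–360°] cycloidal, h=20: θ=346.2° here. β=32.2, B=46. 20·(0.7000 − sin(2π·0.7000)/(2π)) = 17.0273 → s = 37.0273
radial distance = base radius + s = 46 + 37.0273 = 83.0273

83.0273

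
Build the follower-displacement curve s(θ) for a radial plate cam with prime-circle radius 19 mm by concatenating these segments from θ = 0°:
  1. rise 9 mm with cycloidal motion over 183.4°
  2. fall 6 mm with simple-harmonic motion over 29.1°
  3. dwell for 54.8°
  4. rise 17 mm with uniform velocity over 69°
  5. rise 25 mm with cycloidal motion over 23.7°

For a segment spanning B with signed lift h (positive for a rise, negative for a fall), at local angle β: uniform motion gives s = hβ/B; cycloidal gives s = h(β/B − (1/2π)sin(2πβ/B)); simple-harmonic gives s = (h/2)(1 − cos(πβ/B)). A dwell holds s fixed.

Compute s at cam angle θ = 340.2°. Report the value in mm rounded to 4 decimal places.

seg 1 [0°–183.4°] cycloidal, h=9: full span → s += 9 → s = 9.0000
seg 2 [183.4°–212.5°] simple-harmonic, h=-6: full span → s += -6 → s = 3.0000
seg 3 [212.5°–267.3°] dwell: s stays 3.0000
seg 4 [267.3°–336.3°] uniform, h=17: full span → s += 17 → s = 20.0000
seg 5 [336.3°–360°] cycloidal, h=25: θ=340.2° here. β=3.9, B=23.7. 25·(0.1646 − sin(2π·0.1646)/(2π)) = 0.6948 → s = 20.6948

20.6948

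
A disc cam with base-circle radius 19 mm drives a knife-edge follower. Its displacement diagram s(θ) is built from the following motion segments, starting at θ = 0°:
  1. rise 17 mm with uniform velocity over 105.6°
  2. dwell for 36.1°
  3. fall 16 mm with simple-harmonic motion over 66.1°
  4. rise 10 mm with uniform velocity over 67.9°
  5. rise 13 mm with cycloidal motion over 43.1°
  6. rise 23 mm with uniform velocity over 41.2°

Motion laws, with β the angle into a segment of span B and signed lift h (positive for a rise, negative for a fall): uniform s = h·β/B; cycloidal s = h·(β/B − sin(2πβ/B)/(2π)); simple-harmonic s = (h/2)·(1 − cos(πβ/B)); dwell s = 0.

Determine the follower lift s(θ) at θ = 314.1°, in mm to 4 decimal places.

seg 1 [0°–105.6°] uniform, h=17: full span → s += 17 → s = 17.0000
seg 2 [105.6°–141.7°] dwell: s stays 17.0000
seg 3 [141.7°–207.8°] simple-harmonic, h=-16: full span → s += -16 → s = 1.0000
seg 4 [207.8°–275.7°] uniform, h=10: full span → s += 10 → s = 11.0000
seg 5 [275.7°–318.8°] cycloidal, h=13: θ=314.1° here. β=38.4, B=43.1. 13·(0.8910 − sin(2π·0.8910)/(2π)) = 12.8917 → s = 23.8917

23.8917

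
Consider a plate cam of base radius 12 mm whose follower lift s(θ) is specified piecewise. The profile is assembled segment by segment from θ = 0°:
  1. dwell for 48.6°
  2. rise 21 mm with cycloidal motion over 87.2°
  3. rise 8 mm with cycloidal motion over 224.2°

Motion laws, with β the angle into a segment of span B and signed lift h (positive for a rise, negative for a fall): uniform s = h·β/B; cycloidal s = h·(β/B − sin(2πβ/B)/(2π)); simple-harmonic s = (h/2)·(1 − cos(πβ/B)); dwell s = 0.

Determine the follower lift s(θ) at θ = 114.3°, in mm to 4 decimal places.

seg 1 [0°–48.6°] dwell: s stays 0.0000
seg 2 [48.6°–135.8°] cycloidal, h=21: θ=114.3° here. β=65.7, B=87.2. 21·(0.7534 − sin(2π·0.7534)/(2π)) = 19.1637 → s = 19.1637

19.1637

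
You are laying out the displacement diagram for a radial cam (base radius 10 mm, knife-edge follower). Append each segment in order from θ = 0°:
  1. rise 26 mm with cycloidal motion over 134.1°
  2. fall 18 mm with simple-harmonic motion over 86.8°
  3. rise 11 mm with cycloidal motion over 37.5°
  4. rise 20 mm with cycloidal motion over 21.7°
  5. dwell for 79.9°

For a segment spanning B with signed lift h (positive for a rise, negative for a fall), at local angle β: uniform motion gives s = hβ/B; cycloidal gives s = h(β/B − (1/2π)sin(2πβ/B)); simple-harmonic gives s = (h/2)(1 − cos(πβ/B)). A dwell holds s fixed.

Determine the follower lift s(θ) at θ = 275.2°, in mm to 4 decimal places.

seg 1 [0°–134.1°] cycloidal, h=26: full span → s += 26 → s = 26.0000
seg 2 [134.1°–220.9°] simple-harmonic, h=-18: full span → s += -18 → s = 8.0000
seg 3 [220.9°–258.4°] cycloidal, h=11: full span → s += 11 → s = 19.0000
seg 4 [258.4°–280.1°] cycloidal, h=20: θ=275.2° here. β=16.8, B=21.7. 20·(0.7742 − sin(2π·0.7742)/(2π)) = 18.6303 → s = 37.6303

37.6303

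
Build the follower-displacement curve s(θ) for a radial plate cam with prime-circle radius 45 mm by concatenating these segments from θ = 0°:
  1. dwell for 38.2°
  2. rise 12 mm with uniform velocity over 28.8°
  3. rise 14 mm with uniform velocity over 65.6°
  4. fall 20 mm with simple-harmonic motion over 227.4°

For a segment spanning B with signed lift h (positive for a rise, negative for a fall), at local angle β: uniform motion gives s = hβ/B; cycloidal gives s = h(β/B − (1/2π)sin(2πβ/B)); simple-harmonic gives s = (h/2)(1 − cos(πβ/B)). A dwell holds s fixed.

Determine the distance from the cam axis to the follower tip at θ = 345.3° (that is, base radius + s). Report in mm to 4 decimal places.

seg 1 [0°–38.2°] dwell: s stays 0.0000
seg 2 [38.2°–67°] uniform, h=12: full span → s += 12 → s = 12.0000
seg 3 [67°–132.6°] uniform, h=14: full span → s += 14 → s = 26.0000
seg 4 [132.6°–360°] simple-harmonic, h=-20: θ=345.3° here. β=212.7, B=227.4. -20/2·(1 − cos(π·0.9354)) = -19.7945 → s = 6.2055
radial distance = base radius + s = 45 + 6.2055 = 51.2055

51.2055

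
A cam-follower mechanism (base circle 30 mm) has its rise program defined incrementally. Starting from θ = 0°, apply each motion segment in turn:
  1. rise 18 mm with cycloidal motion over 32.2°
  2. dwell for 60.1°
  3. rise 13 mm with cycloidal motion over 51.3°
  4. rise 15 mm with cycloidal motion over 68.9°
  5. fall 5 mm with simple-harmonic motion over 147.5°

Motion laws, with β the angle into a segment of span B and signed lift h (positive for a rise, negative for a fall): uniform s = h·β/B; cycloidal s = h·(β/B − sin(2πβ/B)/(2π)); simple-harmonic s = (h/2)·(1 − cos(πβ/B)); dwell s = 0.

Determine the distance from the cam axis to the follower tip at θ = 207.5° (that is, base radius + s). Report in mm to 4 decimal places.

seg 1 [0°–32.2°] cycloidal, h=18: full span → s += 18 → s = 18.0000
seg 2 [32.2°–92.3°] dwell: s stays 18.0000
seg 3 [92.3°–143.6°] cycloidal, h=13: full span → s += 13 → s = 31.0000
seg 4 [143.6°–212.5°] cycloidal, h=15: θ=207.5° here. β=63.9, B=68.9. 15·(0.9274 − sin(2π·0.9274)/(2π)) = 14.9627 → s = 45.9627
radial distance = base radius + s = 30 + 45.9627 = 75.9627

75.9627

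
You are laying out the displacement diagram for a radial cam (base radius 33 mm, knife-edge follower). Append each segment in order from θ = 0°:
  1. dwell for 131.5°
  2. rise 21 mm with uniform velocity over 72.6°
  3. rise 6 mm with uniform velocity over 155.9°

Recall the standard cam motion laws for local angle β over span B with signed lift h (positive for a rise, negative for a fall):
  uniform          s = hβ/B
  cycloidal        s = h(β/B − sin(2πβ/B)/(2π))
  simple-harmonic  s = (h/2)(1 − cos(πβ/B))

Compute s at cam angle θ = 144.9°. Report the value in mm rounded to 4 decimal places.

seg 1 [0°–131.5°] dwell: s stays 0.0000
seg 2 [131.5°–204.1°] uniform, h=21: θ=144.9° here. β=13.4, B=72.6. 21·13.4/72.6 = 3.8760 → s = 3.8760

3.8760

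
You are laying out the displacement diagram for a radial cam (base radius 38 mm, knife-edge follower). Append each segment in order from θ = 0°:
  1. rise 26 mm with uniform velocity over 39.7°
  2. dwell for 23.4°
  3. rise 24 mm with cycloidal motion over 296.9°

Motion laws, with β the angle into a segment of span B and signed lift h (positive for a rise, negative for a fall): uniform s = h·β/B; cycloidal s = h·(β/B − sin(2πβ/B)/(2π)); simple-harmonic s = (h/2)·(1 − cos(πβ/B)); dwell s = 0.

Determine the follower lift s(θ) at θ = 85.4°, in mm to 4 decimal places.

seg 1 [0°–39.7°] uniform, h=26: full span → s += 26 → s = 26.0000
seg 2 [39.7°–63.1°] dwell: s stays 26.0000
seg 3 [63.1°–360°] cycloidal, h=24: θ=85.4° here. β=22.3, B=296.9. 24·(0.0751 − sin(2π·0.0751)/(2π)) = 0.0662 → s = 26.0662

26.0662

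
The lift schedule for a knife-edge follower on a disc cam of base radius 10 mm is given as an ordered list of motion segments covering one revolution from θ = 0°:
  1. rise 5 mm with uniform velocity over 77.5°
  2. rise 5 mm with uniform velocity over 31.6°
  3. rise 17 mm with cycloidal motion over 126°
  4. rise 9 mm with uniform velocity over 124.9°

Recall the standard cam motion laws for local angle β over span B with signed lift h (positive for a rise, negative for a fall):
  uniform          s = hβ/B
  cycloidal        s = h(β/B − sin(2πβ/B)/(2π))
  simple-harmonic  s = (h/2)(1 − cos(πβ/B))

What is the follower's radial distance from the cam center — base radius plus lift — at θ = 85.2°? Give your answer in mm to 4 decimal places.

seg 1 [0°–77.5°] uniform, h=5: full span → s += 5 → s = 5.0000
seg 2 [77.5°–109.1°] uniform, h=5: θ=85.2° here. β=7.7, B=31.6. 5·7.7/31.6 = 1.2184 → s = 6.2184
radial distance = base radius + s = 10 + 6.2184 = 16.2184

16.2184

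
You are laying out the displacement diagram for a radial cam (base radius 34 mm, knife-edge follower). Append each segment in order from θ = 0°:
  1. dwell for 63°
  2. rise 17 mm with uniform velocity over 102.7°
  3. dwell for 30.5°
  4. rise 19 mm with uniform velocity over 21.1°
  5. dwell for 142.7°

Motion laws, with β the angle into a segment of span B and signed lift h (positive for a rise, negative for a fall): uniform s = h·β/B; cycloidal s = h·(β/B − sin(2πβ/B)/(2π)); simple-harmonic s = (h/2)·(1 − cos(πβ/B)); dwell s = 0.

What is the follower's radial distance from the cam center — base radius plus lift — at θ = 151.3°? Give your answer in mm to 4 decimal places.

seg 1 [0°–63°] dwell: s stays 0.0000
seg 2 [63°–165.7°] uniform, h=17: θ=151.3° here. β=88.3, B=102.7. 17·88.3/102.7 = 14.6164 → s = 14.6164
radial distance = base radius + s = 34 + 14.6164 = 48.6164

48.6164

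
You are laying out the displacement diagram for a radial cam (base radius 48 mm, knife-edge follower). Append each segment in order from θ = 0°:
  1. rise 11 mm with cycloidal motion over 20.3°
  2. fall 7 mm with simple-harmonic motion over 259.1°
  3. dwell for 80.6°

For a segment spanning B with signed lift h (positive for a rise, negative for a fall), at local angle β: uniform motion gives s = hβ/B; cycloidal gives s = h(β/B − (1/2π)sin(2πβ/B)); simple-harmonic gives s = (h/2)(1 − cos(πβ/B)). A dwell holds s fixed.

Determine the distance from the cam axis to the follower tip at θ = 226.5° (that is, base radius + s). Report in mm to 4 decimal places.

seg 1 [0°–20.3°] cycloidal, h=11: full span → s += 11 → s = 11.0000
seg 2 [20.3°–279.4°] simple-harmonic, h=-7: θ=226.5° here. β=206.2, B=259.1. -7/2·(1 − cos(π·0.7958)) = -6.3044 → s = 4.6956
radial distance = base radius + s = 48 + 4.6956 = 52.6956

52.6956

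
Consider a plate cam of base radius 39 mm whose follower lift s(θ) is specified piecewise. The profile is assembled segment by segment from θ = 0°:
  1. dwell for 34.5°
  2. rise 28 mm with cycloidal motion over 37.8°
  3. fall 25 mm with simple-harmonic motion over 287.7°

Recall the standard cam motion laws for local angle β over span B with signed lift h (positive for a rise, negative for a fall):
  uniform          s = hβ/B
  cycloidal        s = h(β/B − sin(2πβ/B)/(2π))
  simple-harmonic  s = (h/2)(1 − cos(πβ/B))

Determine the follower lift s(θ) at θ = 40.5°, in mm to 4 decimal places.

seg 1 [0°–34.5°] dwell: s stays 0.0000
seg 2 [34.5°–72.3°] cycloidal, h=28: θ=40.5° here. β=6, B=37.8. 28·(0.1587 − sin(2π·0.1587)/(2π)) = 0.7010 → s = 0.7010

0.7010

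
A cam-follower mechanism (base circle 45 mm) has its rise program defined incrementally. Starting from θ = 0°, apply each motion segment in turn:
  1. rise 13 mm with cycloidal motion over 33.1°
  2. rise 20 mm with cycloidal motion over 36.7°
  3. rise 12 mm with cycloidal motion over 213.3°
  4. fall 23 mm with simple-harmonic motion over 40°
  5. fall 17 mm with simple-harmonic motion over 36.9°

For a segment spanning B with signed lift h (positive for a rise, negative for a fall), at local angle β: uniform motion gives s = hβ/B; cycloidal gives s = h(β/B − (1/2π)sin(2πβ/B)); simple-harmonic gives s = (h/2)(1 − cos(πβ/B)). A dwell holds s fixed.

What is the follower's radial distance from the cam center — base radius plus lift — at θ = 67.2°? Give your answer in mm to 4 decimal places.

seg 1 [0°–33.1°] cycloidal, h=13: full span → s += 13 → s = 13.0000
seg 2 [33.1°–69.8°] cycloidal, h=20: θ=67.2° here. β=34.1, B=36.7. 20·(0.9292 − sin(2π·0.9292)/(2π)) = 19.9537 → s = 32.9537
radial distance = base radius + s = 45 + 32.9537 = 77.9537

77.9537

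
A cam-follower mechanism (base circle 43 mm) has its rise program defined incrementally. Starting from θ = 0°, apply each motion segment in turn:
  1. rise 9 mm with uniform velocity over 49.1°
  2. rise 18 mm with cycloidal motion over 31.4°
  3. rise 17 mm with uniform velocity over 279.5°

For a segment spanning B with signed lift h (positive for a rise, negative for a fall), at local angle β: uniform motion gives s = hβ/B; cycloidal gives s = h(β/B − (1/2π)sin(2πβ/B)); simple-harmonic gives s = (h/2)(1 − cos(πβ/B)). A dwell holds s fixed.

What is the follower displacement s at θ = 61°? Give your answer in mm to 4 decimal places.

seg 1 [0°–49.1°] uniform, h=9: full span → s += 9 → s = 9.0000
seg 2 [49.1°–80.5°] cycloidal, h=18: θ=61° here. β=11.9, B=31.4. 18·(0.3790 − sin(2π·0.3790)/(2π)) = 4.8472 → s = 13.8472

13.8472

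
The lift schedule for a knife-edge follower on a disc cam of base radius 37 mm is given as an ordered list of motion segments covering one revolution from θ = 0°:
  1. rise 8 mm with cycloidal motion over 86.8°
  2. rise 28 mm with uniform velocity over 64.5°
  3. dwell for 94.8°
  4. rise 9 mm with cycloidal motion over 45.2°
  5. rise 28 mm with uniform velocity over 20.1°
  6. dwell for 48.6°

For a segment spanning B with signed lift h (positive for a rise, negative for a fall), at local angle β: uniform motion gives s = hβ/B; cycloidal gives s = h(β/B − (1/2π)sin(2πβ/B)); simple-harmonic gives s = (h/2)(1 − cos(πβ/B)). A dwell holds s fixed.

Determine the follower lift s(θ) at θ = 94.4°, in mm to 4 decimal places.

seg 1 [0°–86.8°] cycloidal, h=8: full span → s += 8 → s = 8.0000
seg 2 [86.8°–151.3°] uniform, h=28: θ=94.4° here. β=7.6, B=64.5. 28·7.6/64.5 = 3.2992 → s = 11.2992

11.2992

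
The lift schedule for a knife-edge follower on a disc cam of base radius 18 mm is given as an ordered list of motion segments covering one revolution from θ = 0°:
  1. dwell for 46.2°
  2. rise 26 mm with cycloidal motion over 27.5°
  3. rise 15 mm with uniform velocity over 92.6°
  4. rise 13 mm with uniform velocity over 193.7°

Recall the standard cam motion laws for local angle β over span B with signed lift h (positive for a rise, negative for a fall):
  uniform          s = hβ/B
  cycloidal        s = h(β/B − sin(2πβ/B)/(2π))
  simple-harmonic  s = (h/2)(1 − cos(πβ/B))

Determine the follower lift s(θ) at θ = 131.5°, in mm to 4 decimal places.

seg 1 [0°–46.2°] dwell: s stays 0.0000
seg 2 [46.2°–73.7°] cycloidal, h=26: full span → s += 26 → s = 26.0000
seg 3 [73.7°–166.3°] uniform, h=15: θ=131.5° here. β=57.8, B=92.6. 15·57.8/92.6 = 9.3629 → s = 35.3629

35.3629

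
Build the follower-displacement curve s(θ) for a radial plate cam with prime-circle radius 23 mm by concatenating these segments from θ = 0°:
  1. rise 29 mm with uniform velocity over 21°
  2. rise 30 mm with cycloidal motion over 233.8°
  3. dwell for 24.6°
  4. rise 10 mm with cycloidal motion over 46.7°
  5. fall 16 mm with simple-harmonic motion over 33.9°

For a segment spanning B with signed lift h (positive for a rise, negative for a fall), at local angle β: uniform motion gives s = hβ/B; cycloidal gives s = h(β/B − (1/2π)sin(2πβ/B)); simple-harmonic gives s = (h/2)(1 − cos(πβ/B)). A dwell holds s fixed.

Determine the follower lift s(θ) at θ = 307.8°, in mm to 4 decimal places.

seg 1 [0°–21°] uniform, h=29: full span → s += 29 → s = 29.0000
seg 2 [21°–254.8°] cycloidal, h=30: full span → s += 30 → s = 59.0000
seg 3 [254.8°–279.4°] dwell: s stays 59.0000
seg 4 [279.4°–326.1°] cycloidal, h=10: θ=307.8° here. β=28.4, B=46.7. 10·(0.6081 − sin(2π·0.6081)/(2π)) = 7.0814 → s = 66.0814

66.0814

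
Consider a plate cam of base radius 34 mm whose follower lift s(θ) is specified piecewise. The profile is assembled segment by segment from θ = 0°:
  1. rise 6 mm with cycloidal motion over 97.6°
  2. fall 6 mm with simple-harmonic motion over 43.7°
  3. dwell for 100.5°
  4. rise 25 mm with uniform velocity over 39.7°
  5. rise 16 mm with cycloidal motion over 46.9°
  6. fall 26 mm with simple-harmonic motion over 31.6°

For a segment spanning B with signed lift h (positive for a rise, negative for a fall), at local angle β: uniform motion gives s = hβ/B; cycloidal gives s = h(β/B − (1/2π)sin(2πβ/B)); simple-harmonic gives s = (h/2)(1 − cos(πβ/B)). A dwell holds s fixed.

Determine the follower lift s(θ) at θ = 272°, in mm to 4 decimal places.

seg 1 [0°–97.6°] cycloidal, h=6: full span → s += 6 → s = 6.0000
seg 2 [97.6°–141.3°] simple-harmonic, h=-6: full span → s += -6 → s = 0.0000
seg 3 [141.3°–241.8°] dwell: s stays 0.0000
seg 4 [241.8°–281.5°] uniform, h=25: θ=272° here. β=30.2, B=39.7. 25·30.2/39.7 = 19.0176 → s = 19.0176

19.0176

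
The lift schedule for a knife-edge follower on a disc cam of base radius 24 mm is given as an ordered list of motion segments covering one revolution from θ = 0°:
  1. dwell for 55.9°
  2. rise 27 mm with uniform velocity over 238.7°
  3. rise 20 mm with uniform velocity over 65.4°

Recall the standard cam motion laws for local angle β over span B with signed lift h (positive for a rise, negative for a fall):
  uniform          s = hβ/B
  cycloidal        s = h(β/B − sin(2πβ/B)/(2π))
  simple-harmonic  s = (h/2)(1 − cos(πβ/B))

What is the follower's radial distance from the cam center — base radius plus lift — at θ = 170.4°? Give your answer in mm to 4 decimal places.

seg 1 [0°–55.9°] dwell: s stays 0.0000
seg 2 [55.9°–294.6°] uniform, h=27: θ=170.4° here. β=114.5, B=238.7. 27·114.5/238.7 = 12.9514 → s = 12.9514
radial distance = base radius + s = 24 + 12.9514 = 36.9514

36.9514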